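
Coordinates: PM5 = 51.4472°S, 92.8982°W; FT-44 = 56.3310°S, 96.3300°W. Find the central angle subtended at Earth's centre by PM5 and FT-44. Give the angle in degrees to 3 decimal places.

5.284°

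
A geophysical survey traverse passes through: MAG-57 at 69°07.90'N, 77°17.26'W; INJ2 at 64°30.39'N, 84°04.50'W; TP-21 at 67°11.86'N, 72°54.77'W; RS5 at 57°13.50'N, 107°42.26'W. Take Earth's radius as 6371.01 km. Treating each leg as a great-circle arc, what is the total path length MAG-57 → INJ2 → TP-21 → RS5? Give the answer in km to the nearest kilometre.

MAG-57: φ = +69.13167°, λ = -77.28767°
INJ2: φ = +64.50650°, λ = -84.07500°
TP-21: φ = +67.19767°, λ = -72.91283°
RS5: φ = +57.22500°, λ = -107.70433°
MAG-57→INJ2: c = 0.093103 rad, d = 593.16 km
INJ2→TP-21: c = 0.092318 rad, d = 588.16 km
TP-21→RS5: c = 0.325829 rad, d = 2075.86 km
Total = 593.16 + 588.16 + 2075.86 = 3257.18 km

3257 km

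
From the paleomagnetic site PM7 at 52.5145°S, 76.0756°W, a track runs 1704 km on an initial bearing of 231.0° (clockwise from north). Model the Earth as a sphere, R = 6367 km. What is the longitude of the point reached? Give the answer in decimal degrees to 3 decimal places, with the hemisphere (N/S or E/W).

δ = d/R = 1704/6367 = 0.267630 rad
φ₂ = arcsin(sin φ₁ cos δ + cos φ₁ sin δ cos θ)
   = arcsin(-0.79351·0.96440 + 0.60856·0.26445·-0.62932) = -60.05861°
λ₂ = λ₁ + atan2(sin θ sin δ cos φ₁, cos δ − sin φ₁ sin φ₂) = -100.39085°

100.391°W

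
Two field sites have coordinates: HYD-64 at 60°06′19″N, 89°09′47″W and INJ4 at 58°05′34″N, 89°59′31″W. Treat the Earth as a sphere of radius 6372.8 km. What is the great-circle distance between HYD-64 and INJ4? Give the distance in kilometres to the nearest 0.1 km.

228.8 km

HYD-64: φ = +60.10528°, λ = -89.16306°
INJ4: φ = +58.09278°, λ = -89.99194°
Δφ = -2.0125°,  Δλ = -0.8289°
a = sin²(Δφ/2) + cos φ₁ cos φ₂ sin²(Δλ/2) = 0.000322
c = 2·arcsin(√a) = 0.035901 rad = 2.0570°
d = R·c = 6372.8 × 0.035901 = 228.8 km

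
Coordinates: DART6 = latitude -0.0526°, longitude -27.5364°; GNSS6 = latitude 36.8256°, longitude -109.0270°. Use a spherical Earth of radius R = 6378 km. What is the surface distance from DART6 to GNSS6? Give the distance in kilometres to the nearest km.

9265 km

Δφ = 36.8782°,  Δλ = -81.4906°
a = sin²(Δφ/2) + cos φ₁ cos φ₂ sin²(Δλ/2) = 0.441052
c = 2·arcsin(√a) = 1.452626 rad = 83.2293°
d = R·c = 6378 × 1.452626 = 9264.8 km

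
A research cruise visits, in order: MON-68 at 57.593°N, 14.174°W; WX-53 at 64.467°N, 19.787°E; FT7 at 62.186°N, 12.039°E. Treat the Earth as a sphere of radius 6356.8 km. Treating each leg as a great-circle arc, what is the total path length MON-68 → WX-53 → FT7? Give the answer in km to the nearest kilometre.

2409 km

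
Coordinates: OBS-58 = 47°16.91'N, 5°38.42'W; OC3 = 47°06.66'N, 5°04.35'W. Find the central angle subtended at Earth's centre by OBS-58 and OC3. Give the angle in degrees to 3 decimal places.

OBS-58: φ = +47.28183°, λ = -5.64033°
OC3: φ = +47.11100°, λ = -5.07250°
Δφ = -0.1708°,  Δλ = 0.5678°
a = sin²(Δφ/2) + cos φ₁ cos φ₂ sin²(Δλ/2) = 0.000014
c = 2·arcsin(√a) = 0.007365 rad = 0.4220°

0.422°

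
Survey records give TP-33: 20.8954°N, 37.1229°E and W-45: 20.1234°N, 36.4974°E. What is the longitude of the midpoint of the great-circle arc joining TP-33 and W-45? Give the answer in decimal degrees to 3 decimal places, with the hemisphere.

Bx = cos φ₂ cos Δλ = 0.938898,  By = cos φ₂ sin Δλ = -0.010250
φₘ = atan2(sin φ₁ + sin φ₂, √((cos φ₁ + Bx)² + By²)) = 20.50968°
λₘ = λ₁ + atan2(By, cos φ₁ + Bx) = 36.80936°

36.809°E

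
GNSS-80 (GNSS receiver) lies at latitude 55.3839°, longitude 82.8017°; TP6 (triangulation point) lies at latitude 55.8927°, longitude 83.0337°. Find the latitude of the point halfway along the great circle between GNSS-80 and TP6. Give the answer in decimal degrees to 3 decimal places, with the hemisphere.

Bx = cos φ₂ cos Δλ = 0.560740,  By = cos φ₂ sin Δλ = 0.002271
φₘ = atan2(sin φ₁ + sin φ₂, √((cos φ₁ + Bx)² + By²)) = 55.63835°
λₘ = λ₁ + atan2(By, cos φ₁ + Bx) = 82.91695°

55.638°N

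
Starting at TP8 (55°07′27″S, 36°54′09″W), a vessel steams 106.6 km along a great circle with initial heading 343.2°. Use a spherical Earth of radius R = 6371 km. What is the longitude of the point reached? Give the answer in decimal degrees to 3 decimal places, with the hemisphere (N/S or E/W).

37.376°W

TP8: φ = -55.12417°, λ = -36.90250°
δ = d/R = 106.6/6371 = 0.016732 rad
φ₂ = arcsin(sin φ₁ cos δ + cos φ₁ sin δ cos θ)
   = arcsin(-0.82039·0.99986 + 0.57180·0.01673·0.95732) = -54.20547°
λ₂ = λ₁ + atan2(sin θ sin δ cos φ₁, cos δ − sin φ₁ sin φ₂) = -37.37624°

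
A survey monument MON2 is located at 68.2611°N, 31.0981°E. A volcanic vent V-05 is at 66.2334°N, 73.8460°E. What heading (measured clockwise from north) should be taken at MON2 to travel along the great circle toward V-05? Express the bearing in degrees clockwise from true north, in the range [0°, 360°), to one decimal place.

Δλ = 42.7479°
y = sin Δλ · cos φ₂ = 0.273554
x = cos φ₁ sin φ₂ − sin φ₁ cos φ₂ cos Δλ = 0.064064
θ = atan2(y, x) = 76.8193° → 76.8193° (mod 360°)

76.8°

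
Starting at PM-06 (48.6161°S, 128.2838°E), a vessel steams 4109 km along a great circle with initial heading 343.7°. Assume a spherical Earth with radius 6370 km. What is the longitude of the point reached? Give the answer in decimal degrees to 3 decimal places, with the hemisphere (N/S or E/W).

δ = d/R = 4109/6370 = 0.645055 rad
φ₂ = arcsin(sin φ₁ cos δ + cos φ₁ sin δ cos θ)
   = arcsin(-0.75030·0.79907 + 0.66110·0.60124·0.95981) = -12.59347°
λ₂ = λ₁ + atan2(sin θ sin δ cos φ₁, cos δ − sin φ₁ sin φ₂) = 118.32682°

118.327°E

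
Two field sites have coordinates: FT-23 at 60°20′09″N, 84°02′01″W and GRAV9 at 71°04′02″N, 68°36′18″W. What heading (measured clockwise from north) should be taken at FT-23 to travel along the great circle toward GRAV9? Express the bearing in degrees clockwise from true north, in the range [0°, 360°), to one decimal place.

23.7°

FT-23: φ = +60.33583°, λ = -84.03361°
GRAV9: φ = +71.06722°, λ = -68.60500°
Δλ = 15.4286°
y = sin Δλ · cos φ₂ = 0.086318
x = cos φ₁ sin φ₂ − sin φ₁ cos φ₂ cos Δλ = 0.196365
θ = atan2(y, x) = 23.7293° → 23.7293° (mod 360°)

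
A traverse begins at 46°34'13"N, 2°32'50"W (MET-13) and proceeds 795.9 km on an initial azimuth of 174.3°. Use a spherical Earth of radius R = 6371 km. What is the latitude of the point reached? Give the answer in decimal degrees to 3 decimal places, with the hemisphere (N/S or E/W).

39.444°N

MET-13: φ = +46.57028°, λ = -2.54722°
δ = d/R = 795.9/6371 = 0.124925 rad
φ₂ = arcsin(sin φ₁ cos δ + cos φ₁ sin δ cos θ)
   = arcsin(0.72622·0.99221 + 0.68746·0.12460·-0.99506) = 39.44399°
λ₂ = λ₁ + atan2(sin θ sin δ cos φ₁, cos δ − sin φ₁ sin φ₂) = -1.62901°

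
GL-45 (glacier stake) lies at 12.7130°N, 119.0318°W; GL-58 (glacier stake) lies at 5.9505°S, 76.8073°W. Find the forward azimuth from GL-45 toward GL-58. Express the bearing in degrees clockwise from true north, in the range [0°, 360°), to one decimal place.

Δλ = 42.2245°
y = sin Δλ · cos φ₂ = 0.668416
x = cos φ₁ sin φ₂ − sin φ₁ cos φ₂ cos Δλ = -0.263213
θ = atan2(y, x) = 111.4939° → 111.4939° (mod 360°)

111.5°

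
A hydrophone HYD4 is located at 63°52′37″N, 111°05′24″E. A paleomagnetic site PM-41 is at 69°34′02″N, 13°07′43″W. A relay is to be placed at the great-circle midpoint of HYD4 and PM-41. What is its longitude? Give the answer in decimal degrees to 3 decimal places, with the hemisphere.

HYD4: φ = +63.87694°, λ = +111.09000°
PM-41: φ = +69.56722°, λ = -13.12861°
Bx = cos φ₂ cos Δλ = -0.196322,  By = cos φ₂ sin Δλ = -0.288677
φₘ = atan2(sin φ₁ + sin φ₂, √((cos φ₁ + Bx)² + By²)) = 78.36074°
λₘ = λ₁ + atan2(By, cos φ₁ + Bx) = 61.29324°

61.293°E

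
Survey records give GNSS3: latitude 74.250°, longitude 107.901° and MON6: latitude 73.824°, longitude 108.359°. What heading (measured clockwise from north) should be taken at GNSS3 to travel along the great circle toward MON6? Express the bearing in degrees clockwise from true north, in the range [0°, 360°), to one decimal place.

163.3°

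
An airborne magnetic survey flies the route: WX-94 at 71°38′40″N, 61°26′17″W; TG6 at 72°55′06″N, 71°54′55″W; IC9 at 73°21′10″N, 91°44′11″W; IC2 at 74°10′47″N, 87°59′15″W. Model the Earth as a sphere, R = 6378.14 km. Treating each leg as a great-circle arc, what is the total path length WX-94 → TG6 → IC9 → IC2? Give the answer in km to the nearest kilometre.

WX-94: φ = +71.64444°, λ = -61.43806°
TG6: φ = +72.91833°, λ = -71.91528°
IC9: φ = +73.35278°, λ = -91.73639°
IC2: φ = +74.17972°, λ = -87.98750°
WX-94→TG6: c = 0.059832 rad, d = 381.62 km
TG6→IC9: c = 0.100182 rad, d = 638.98 km
IC9→IC2: c = 0.023293 rad, d = 148.57 km
Total = 381.62 + 638.98 + 148.57 = 1169.16 km

1169 km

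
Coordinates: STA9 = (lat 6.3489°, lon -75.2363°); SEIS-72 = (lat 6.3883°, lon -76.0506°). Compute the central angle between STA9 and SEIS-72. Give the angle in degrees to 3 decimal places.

Δφ = 0.0394°,  Δλ = -0.8143°
a = sin²(Δφ/2) + cos φ₁ cos φ₂ sin²(Δλ/2) = 0.000050
c = 2·arcsin(√a) = 0.014141 rad = 0.8102°

0.810°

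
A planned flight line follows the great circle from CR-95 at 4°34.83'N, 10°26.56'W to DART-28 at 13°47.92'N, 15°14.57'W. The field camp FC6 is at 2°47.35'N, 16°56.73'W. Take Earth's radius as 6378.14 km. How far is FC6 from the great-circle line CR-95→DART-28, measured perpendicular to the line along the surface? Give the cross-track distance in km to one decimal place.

733.9 km

CR-95: φ = +4.58050°, λ = -10.44267°
DART-28: φ = +13.79867°, λ = -15.24283°
FC6: φ = +2.78917°, λ = -16.94550°
δ₁₃ = central angle CR-95→FC6 = 0.117492 rad  (haversine)
θ₁₃ = bearing CR-95→FC6 = 254.794°,  θ₁₂ = bearing CR-95→DART-28 = 333.141°
dₓₜ = R·arcsin(sin δ₁₃ · sin(θ₁₃ − θ₁₂)) = 6378.14·arcsin(0.11722·sin(-78.347°)) = -733.868 km
|dₓₜ| = 733.868 km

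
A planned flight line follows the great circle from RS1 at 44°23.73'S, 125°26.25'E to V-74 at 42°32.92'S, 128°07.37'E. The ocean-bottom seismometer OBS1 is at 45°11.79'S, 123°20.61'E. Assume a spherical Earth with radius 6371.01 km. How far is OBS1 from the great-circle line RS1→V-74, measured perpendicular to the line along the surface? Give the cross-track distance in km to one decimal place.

43.7 km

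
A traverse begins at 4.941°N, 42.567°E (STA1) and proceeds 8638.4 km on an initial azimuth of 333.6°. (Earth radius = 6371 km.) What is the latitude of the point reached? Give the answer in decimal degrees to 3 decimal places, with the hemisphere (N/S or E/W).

δ = d/R = 8638.4/6371 = 1.355894 rad
φ₂ = arcsin(sin φ₁ cos δ + cos φ₁ sin δ cos θ)
   = arcsin(0.08613·0.21325 + 0.99628·0.97700·0.89571) = 62.90132°
λ₂ = λ₁ + atan2(sin θ sin δ cos φ₁, cos δ − sin φ₁ sin φ₂) = -29.91877°

62.901°N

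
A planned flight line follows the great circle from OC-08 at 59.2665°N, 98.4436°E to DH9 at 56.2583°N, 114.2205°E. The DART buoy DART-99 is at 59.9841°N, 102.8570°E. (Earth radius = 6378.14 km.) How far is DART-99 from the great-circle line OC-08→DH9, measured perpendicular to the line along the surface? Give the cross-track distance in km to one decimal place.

140.5 km

δ₁₃ = central angle OC-08→DART-99 = 0.040905 rad  (haversine)
θ₁₃ = bearing OC-08→DART-99 = 70.279°,  θ₁₂ = bearing OC-08→DH9 = 102.865°
dₓₜ = R·arcsin(sin δ₁₃ · sin(θ₁₃ − θ₁₂)) = 6378.14·arcsin(0.04089·sin(-32.587°)) = -140.483 km
|dₓₜ| = 140.483 km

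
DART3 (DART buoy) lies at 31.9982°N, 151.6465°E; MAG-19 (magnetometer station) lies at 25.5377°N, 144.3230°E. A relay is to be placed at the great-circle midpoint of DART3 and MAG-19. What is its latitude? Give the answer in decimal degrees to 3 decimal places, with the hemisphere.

Bx = cos φ₂ cos Δλ = 0.894941,  By = cos φ₂ sin Δλ = -0.115018
φₘ = atan2(sin φ₁ + sin φ₂, √((cos φ₁ + Bx)² + By²)) = 28.81733°
λₘ = λ₁ + atan2(By, cos φ₁ + Bx) = 147.87113°

28.817°N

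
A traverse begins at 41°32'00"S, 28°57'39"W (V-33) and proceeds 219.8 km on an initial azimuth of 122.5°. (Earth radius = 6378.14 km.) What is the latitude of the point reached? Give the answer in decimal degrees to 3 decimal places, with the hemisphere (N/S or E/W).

V-33: φ = -41.53333°, λ = -28.96083°
δ = d/R = 219.8/6378.14 = 0.034461 rad
φ₂ = arcsin(sin φ₁ cos δ + cos φ₁ sin δ cos θ)
   = arcsin(-0.66306·0.99941 + 0.74857·0.03445·-0.53730) = -42.57229°
λ₂ = λ₁ + atan2(sin θ sin δ cos φ₁, cos δ − sin φ₁ sin φ₂) = -26.69940°

42.572°S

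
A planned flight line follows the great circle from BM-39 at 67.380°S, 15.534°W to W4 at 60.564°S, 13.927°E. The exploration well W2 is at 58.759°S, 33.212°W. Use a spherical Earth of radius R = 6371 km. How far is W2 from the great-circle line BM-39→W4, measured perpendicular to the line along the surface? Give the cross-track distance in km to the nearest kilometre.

δ₁₃ = central angle BM-39→W2 = 0.203912 rad  (haversine)
θ₁₃ = bearing BM-39→W2 = 308.946°,  θ₁₂ = bearing BM-39→W4 = 76.055°
dₓₜ = R·arcsin(sin δ₁₃ · sin(θ₁₃ − θ₁₂)) = 6371·arcsin(0.20250·sin(232.891°)) = -1033.405 km
|dₓₜ| = 1033.405 km

1033 km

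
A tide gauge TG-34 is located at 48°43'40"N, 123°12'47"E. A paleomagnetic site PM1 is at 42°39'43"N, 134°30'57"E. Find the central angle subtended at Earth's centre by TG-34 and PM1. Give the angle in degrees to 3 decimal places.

9.939°

TG-34: φ = +48.72778°, λ = +123.21306°
PM1: φ = +42.66194°, λ = +134.51583°
Δφ = -6.0658°,  Δλ = 11.3028°
a = sin²(Δφ/2) + cos φ₁ cos φ₂ sin²(Δλ/2) = 0.007503
c = 2·arcsin(√a) = 0.173462 rad = 9.9386°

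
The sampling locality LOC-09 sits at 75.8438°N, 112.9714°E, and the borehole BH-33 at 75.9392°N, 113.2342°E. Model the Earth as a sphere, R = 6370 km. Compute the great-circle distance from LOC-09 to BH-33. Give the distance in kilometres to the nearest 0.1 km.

12.8 km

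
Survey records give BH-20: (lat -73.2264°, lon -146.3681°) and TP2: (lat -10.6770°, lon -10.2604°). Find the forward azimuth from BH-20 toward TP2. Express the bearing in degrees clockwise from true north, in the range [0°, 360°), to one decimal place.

137.0°

Δλ = 136.1077°
y = sin Δλ · cos φ₂ = 0.681302
x = cos φ₁ sin φ₂ − sin φ₁ cos φ₂ cos Δλ = -0.731505
θ = atan2(y, x) = 137.0351° → 137.0351° (mod 360°)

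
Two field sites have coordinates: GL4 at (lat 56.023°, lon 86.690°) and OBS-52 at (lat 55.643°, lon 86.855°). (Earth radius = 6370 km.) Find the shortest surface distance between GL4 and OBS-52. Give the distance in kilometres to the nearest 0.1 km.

43.5 km

Δφ = -0.3800°,  Δλ = 0.1650°
a = sin²(Δφ/2) + cos φ₁ cos φ₂ sin²(Δλ/2) = 0.000012
c = 2·arcsin(√a) = 0.006827 rad = 0.3911°
d = R·c = 6370 × 0.006827 = 43.5 km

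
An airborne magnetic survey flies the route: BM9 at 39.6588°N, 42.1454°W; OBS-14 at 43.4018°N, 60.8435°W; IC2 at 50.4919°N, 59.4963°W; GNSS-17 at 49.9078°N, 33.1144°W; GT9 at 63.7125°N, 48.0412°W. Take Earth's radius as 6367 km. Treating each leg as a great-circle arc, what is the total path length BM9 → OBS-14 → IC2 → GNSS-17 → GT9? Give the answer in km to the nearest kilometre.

BM9→OBS-14: c = 0.252282 rad, d = 1606.28 km
OBS-14→IC2: c = 0.124776 rad, d = 794.45 km
IC2→GNSS-17: c = 0.293363 rad, d = 1867.84 km
GNSS-17→GT9: c = 0.278423 rad, d = 1772.72 km
Total = 1606.28 + 794.45 + 1867.84 + 1772.72 = 6041.29 km

6041 km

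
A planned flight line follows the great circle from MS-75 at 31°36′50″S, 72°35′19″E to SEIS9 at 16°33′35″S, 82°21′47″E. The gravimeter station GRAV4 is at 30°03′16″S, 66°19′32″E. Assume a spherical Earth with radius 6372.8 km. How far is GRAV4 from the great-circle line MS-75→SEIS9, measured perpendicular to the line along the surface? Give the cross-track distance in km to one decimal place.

591.2 km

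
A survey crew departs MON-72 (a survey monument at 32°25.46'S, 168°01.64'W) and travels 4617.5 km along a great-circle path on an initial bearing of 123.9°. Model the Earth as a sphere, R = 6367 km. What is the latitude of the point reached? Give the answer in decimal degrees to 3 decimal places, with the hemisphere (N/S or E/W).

45.523°S

MON-72: φ = -32.42433°, λ = -168.02733°
δ = d/R = 4617.5/6367 = 0.725224 rad
φ₂ = arcsin(sin φ₁ cos δ + cos φ₁ sin δ cos θ)
   = arcsin(-0.53619·0.74835 + 0.84410·0.66330·-0.55775) = -45.52311°
λ₂ = λ₁ + atan2(sin θ sin δ cos φ₁, cos δ − sin φ₁ sin φ₂) = -116.23245°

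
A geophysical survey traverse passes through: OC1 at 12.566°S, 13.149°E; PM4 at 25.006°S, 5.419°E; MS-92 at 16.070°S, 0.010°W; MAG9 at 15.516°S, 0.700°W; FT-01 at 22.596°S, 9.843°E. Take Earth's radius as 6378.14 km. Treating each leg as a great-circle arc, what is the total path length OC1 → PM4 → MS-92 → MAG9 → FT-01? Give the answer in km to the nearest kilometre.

4206 km

OC1→PM4: c = 0.251725 rad, d = 1605.54 km
PM4→MS-92: c = 0.179372 rad, d = 1144.06 km
MS-92→MAG9: c = 0.015092 rad, d = 96.26 km
MAG9→FT-01: c = 0.213209 rad, d = 1359.88 km
Total = 1605.54 + 1144.06 + 96.26 + 1359.88 = 4205.74 km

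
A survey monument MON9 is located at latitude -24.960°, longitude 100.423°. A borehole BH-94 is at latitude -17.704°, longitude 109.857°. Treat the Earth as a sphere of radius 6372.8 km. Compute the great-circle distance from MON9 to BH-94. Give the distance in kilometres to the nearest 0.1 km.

1266.7 km

Δφ = 7.2560°,  Δλ = 9.4340°
a = sin²(Δφ/2) + cos φ₁ cos φ₂ sin²(Δλ/2) = 0.009845
c = 2·arcsin(√a) = 0.198767 rad = 11.3885°
d = R·c = 6372.8 × 0.198767 = 1266.7 km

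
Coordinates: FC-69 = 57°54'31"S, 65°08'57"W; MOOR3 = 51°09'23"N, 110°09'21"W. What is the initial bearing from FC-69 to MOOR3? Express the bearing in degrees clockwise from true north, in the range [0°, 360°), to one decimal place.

FC-69: φ = -57.90861°, λ = -65.14917°
MOOR3: φ = +51.15639°, λ = -110.15583°
Δλ = -45.0067°
y = sin Δλ · cos φ₂ = -0.443547
x = cos φ₁ sin φ₂ − sin φ₁ cos φ₂ cos Δλ = 0.789472
θ = atan2(y, x) = -29.3284° → 330.6716° (mod 360°)

330.7°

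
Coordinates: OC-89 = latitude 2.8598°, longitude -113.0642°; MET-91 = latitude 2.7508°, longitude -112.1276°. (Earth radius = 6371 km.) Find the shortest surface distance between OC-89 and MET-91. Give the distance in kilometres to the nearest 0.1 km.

104.7 km

Δφ = -0.1090°,  Δλ = 0.9366°
a = sin²(Δφ/2) + cos φ₁ cos φ₂ sin²(Δλ/2) = 0.000068
c = 2·arcsin(√a) = 0.016438 rad = 0.9418°
d = R·c = 6371 × 0.016438 = 104.7 km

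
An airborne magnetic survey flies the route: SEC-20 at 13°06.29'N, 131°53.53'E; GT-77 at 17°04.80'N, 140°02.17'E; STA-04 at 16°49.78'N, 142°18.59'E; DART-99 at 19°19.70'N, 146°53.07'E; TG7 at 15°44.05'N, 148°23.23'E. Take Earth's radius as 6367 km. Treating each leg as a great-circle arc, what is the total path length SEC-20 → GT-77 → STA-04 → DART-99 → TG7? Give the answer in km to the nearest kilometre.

2209 km

SEC-20: φ = +13.10483°, λ = +131.89217°
GT-77: φ = +17.08000°, λ = +140.03617°
STA-04: φ = +16.82967°, λ = +142.30983°
DART-99: φ = +19.32833°, λ = +146.88450°
TG7: φ = +15.73417°, λ = +148.38717°
SEC-20→GT-77: c = 0.153740 rad, d = 978.87 km
GT-77→STA-04: c = 0.038209 rad, d = 243.27 km
STA-04→DART-99: c = 0.087529 rad, d = 557.30 km
DART-99→TG7: c = 0.067529 rad, d = 429.96 km
Total = 978.87 + 243.27 + 557.30 + 429.96 = 2209.39 km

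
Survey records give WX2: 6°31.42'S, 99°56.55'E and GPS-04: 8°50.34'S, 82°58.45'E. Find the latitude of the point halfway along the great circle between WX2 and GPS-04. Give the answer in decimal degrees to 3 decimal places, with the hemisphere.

WX2: φ = -6.52367°, λ = +99.94250°
GPS-04: φ = -8.83900°, λ = +82.97417°
Bx = cos φ₂ cos Δλ = 0.945107,  By = cos φ₂ sin Δλ = -0.288377
φₘ = atan2(sin φ₁ + sin φ₂, √((cos φ₁ + Bx)² + By²)) = -7.76529°
λₘ = λ₁ + atan2(By, cos φ₁ + Bx) = 91.48163°

7.765°S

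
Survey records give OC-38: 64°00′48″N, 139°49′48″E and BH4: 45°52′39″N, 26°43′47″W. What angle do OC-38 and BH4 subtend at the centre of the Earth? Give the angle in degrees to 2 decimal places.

69.60°

OC-38: φ = +64.01333°, λ = +139.83000°
BH4: φ = +45.87750°, λ = -26.72972°
Δφ = -18.1358°,  Δλ = -166.5597°
a = sin²(Δφ/2) + cos φ₁ cos φ₂ sin²(Δλ/2) = 0.325708
c = 2·arcsin(√a) = 1.214737 rad = 69.5993°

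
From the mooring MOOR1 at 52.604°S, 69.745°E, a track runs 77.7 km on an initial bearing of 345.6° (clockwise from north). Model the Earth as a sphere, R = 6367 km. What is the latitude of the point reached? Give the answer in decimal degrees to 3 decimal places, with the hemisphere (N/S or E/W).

51.926°S

δ = d/R = 77.7/6367 = 0.012204 rad
φ₂ = arcsin(sin φ₁ cos δ + cos φ₁ sin δ cos θ)
   = arcsin(-0.79446·0.99993 + 0.60732·0.01220·0.96858) = -51.92642°
λ₂ = λ₁ + atan2(sin θ sin δ cos φ₁, cos δ − sin φ₁ sin φ₂) = 69.46303°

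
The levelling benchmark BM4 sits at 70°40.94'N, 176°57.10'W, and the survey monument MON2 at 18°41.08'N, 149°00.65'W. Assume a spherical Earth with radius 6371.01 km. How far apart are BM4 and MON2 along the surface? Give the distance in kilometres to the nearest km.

6072 km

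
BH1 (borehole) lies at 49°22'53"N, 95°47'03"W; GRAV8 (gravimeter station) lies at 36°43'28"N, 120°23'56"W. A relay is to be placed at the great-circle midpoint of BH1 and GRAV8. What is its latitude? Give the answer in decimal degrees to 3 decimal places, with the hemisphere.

43.711°N

BH1: φ = +49.38139°, λ = -95.78417°
GRAV8: φ = +36.72444°, λ = -120.39889°
Bx = cos φ₂ cos Δλ = 0.728686,  By = cos φ₂ sin Δλ = -0.333845
φₘ = atan2(sin φ₁ + sin φ₂, √((cos φ₁ + Bx)² + By²)) = 43.71060°
λₘ = λ₁ + atan2(By, cos φ₁ + Bx) = -109.38647°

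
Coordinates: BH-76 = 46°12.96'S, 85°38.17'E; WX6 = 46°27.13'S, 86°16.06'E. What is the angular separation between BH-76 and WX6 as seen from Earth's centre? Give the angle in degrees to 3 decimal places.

0.496°

BH-76: φ = -46.21600°, λ = +85.63617°
WX6: φ = -46.45217°, λ = +86.26767°
Δφ = -0.2362°,  Δλ = 0.6315°
a = sin²(Δφ/2) + cos φ₁ cos φ₂ sin²(Δλ/2) = 0.000019
c = 2·arcsin(√a) = 0.008655 rad = 0.4959°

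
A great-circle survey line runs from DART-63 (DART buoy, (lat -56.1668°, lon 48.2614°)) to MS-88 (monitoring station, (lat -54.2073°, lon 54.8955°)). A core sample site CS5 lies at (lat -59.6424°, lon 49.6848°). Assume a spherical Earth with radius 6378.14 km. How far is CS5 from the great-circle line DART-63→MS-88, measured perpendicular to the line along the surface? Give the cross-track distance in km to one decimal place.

δ₁₃ = central angle DART-63→CS5 = 0.062076 rad  (haversine)
θ₁₃ = bearing DART-63→CS5 = 168.325°,  θ₁₂ = bearing DART-63→MS-88 = 65.396°
dₓₜ = R·arcsin(sin δ₁₃ · sin(θ₁₃ − θ₁₂)) = 6378.14·arcsin(0.06204·sin(102.928°)) = 385.883 km
|dₓₜ| = 385.883 km

385.9 km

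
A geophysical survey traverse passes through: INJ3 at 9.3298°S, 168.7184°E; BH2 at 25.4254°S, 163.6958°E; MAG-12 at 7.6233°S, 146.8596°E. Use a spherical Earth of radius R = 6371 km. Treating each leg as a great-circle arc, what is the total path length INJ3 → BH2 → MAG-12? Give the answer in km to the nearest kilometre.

4532 km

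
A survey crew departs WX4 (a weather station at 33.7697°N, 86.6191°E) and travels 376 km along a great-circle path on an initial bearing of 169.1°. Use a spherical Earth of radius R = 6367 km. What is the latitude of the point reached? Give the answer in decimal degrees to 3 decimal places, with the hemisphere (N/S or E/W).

30.445°N

δ = d/R = 376/6367 = 0.059054 rad
φ₂ = arcsin(sin φ₁ cos δ + cos φ₁ sin δ cos θ)
   = arcsin(0.55586·0.99826 + 0.83128·0.05902·-0.98196) = 30.44493°
λ₂ = λ₁ + atan2(sin θ sin δ cos φ₁, cos δ − sin φ₁ sin φ₂) = 87.36084°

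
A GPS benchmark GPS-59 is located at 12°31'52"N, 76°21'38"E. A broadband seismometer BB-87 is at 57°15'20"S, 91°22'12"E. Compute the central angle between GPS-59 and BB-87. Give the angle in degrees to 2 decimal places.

70.88°

GPS-59: φ = +12.53111°, λ = +76.36056°
BB-87: φ = -57.25556°, λ = +91.37000°
Δφ = -69.7867°,  Δλ = 15.0094°
a = sin²(Δφ/2) + cos φ₁ cos φ₂ sin²(Δλ/2) = 0.336249
c = 2·arcsin(√a) = 1.237137 rad = 70.8827°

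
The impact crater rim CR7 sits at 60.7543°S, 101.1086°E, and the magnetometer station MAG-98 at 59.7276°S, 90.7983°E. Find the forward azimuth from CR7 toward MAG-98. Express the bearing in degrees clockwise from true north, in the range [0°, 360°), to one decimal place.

Δλ = -10.3103°
y = sin Δλ · cos φ₂ = -0.090225
x = cos φ₁ sin φ₂ − sin φ₁ cos φ₂ cos Δλ = 0.010816
θ = atan2(y, x) = -83.1642° → 276.8358° (mod 360°)

276.8°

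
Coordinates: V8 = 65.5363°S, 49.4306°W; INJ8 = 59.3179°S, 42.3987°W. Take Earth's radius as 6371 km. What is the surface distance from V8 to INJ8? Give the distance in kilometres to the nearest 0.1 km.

779.4 km

Δφ = 6.2184°,  Δλ = 7.0319°
a = sin²(Δφ/2) + cos φ₁ cos φ₂ sin²(Δλ/2) = 0.003737
c = 2·arcsin(√a) = 0.122332 rad = 7.0091°
d = R·c = 6371 × 0.122332 = 779.4 km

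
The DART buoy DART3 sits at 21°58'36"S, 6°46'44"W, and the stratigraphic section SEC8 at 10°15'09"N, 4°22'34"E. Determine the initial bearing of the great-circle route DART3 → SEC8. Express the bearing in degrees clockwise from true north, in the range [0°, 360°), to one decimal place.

DART3: φ = -21.97667°, λ = -6.77889°
SEC8: φ = +10.25250°, λ = +4.37611°
Δλ = 11.1550°
y = sin Δλ · cos φ₂ = 0.190375
x = cos φ₁ sin φ₂ − sin φ₁ cos φ₂ cos Δλ = 0.526350
θ = atan2(y, x) = 19.8845° → 19.8845° (mod 360°)

19.9°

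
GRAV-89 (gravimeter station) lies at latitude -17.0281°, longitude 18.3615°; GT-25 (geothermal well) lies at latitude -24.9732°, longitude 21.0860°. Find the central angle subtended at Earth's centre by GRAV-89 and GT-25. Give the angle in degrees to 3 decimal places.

8.341°

Δφ = -7.9451°,  Δλ = 2.7245°
a = sin²(Δφ/2) + cos φ₁ cos φ₂ sin²(Δλ/2) = 0.005289
c = 2·arcsin(√a) = 0.145585 rad = 8.3414°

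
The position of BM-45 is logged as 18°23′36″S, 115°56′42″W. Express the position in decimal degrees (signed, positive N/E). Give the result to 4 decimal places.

lat: 18.3933° S → -18.3933°
lon: 115.9450° W → -115.9450°

-18.3933°, -115.9450°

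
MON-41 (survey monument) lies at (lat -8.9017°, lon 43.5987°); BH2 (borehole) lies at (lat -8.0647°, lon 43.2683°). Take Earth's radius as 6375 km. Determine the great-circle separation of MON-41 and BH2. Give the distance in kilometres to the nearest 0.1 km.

Δφ = 0.8370°,  Δλ = -0.3304°
a = sin²(Δφ/2) + cos φ₁ cos φ₂ sin²(Δλ/2) = 0.000061
c = 2·arcsin(√a) = 0.015682 rad = 0.8985°
d = R·c = 6375 × 0.015682 = 100.0 km

100.0 km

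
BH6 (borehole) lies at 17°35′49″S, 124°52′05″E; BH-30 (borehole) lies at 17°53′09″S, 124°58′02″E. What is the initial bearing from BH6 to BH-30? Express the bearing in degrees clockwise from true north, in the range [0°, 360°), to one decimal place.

161.9°

BH6: φ = -17.59694°, λ = +124.86806°
BH-30: φ = -17.88583°, λ = +124.96722°
Δλ = 0.0992°
y = sin Δλ · cos φ₂ = 0.001647
x = cos φ₁ sin φ₂ − sin φ₁ cos φ₂ cos Δλ = -0.005042
θ = atan2(y, x) = 161.9102° → 161.9102° (mod 360°)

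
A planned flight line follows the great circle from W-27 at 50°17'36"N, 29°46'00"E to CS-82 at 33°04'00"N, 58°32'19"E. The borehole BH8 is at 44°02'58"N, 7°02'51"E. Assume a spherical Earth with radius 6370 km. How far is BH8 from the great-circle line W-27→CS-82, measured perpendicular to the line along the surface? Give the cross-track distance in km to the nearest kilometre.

W-27: φ = +50.29333°, λ = +29.76667°
CS-82: φ = +33.06667°, λ = +58.53861°
BH8: φ = +44.04944°, λ = +7.04750°
δ₁₃ = central angle W-27→BH8 = 0.289312 rad  (haversine)
θ₁₃ = bearing W-27→BH8 = 256.653°,  θ₁₂ = bearing W-27→CS-82 = 118.230°
dₓₜ = R·arcsin(sin δ₁₃ · sin(θ₁₃ − θ₁₂)) = 6370·arcsin(0.28529·sin(138.423°)) = 1213.336 km
|dₓₜ| = 1213.336 km

1213 km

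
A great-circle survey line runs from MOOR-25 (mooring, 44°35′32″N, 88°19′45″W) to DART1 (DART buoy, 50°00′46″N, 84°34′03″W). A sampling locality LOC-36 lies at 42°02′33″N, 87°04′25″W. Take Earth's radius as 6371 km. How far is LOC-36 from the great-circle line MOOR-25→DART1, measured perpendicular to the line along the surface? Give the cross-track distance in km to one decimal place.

MOOR-25: φ = +44.59222°, λ = -88.32917°
DART1: φ = +50.01278°, λ = -84.56750°
LOC-36: φ = +42.04250°, λ = -87.07361°
δ₁₃ = central angle MOOR-25→LOC-36 = 0.047269 rad  (haversine)
θ₁₃ = bearing MOOR-25→LOC-36 = 159.856°,  θ₁₂ = bearing MOOR-25→DART1 = 23.834°
dₓₜ = R·arcsin(sin δ₁₃ · sin(θ₁₃ − θ₁₂)) = 6371·arcsin(0.04725·sin(136.022°)) = 209.074 km
|dₓₜ| = 209.074 km

209.1 km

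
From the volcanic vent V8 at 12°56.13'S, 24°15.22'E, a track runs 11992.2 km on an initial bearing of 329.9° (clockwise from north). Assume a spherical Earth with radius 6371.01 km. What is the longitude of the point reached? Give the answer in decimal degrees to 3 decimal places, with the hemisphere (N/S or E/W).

79.220°W

V8: φ = -12.93550°, λ = +24.25367°
δ = d/R = 11992.2/6371.01 = 1.882308 rad
φ₂ = arcsin(sin φ₁ cos δ + cos φ₁ sin δ cos θ)
   = arcsin(-0.22385·-0.30650 + 0.97462·0.95187·0.86515) = 60.60132°
λ₂ = λ₁ + atan2(sin θ sin δ cos φ₁, cos δ − sin φ₁ sin φ₂) = -79.21970°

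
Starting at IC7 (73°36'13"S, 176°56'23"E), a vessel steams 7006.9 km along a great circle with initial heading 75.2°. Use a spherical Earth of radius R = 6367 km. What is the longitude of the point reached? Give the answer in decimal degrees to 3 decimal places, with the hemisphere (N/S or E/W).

114.955°W

IC7: φ = -73.60361°, λ = +176.93972°
δ = d/R = 7006.9/6367 = 1.100503 rad
φ₂ = arcsin(sin φ₁ cos δ + cos φ₁ sin δ cos θ)
   = arcsin(-0.95933·0.45315 + 0.28228·0.89144·0.25545) = -21.74277°
λ₂ = λ₁ + atan2(sin θ sin δ cos φ₁, cos δ − sin φ₁ sin φ₂) = -114.95467°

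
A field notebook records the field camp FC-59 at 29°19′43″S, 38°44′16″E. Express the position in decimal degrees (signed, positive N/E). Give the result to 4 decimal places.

lat: 29.3286° S → -29.3286°
lon: 38.7378° E → +38.7378°

-29.3286°, +38.7378°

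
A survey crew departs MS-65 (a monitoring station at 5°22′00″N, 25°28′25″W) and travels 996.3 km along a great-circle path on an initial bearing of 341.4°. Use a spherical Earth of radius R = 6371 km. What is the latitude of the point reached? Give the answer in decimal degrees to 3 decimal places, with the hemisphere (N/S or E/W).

13.848°N

MS-65: φ = +5.36667°, λ = -25.47361°
δ = d/R = 996.3/6371 = 0.156380 rad
φ₂ = arcsin(sin φ₁ cos δ + cos φ₁ sin δ cos θ)
   = arcsin(0.09353·0.98780 + 0.99562·0.15574·0.94777) = 13.84817°
λ₂ = λ₁ + atan2(sin θ sin δ cos φ₁, cos δ − sin φ₁ sin φ₂) = -28.40632°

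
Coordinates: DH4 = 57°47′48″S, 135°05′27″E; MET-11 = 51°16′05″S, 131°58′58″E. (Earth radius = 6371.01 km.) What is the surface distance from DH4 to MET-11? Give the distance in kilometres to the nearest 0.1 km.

DH4: φ = -57.79667°, λ = +135.09083°
MET-11: φ = -51.26806°, λ = +131.98278°
Δφ = 6.5286°,  Δλ = -3.1081°
a = sin²(Δφ/2) + cos φ₁ cos φ₂ sin²(Δλ/2) = 0.003488
c = 2·arcsin(√a) = 0.118181 rad = 6.7713°
d = R·c = 6371.01 × 0.118181 = 752.9 km

752.9 km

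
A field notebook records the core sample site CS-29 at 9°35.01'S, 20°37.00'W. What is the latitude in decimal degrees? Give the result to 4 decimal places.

9° + 35.01′/60 = 9 + 0.58350 = 9.5835°

9.5835°S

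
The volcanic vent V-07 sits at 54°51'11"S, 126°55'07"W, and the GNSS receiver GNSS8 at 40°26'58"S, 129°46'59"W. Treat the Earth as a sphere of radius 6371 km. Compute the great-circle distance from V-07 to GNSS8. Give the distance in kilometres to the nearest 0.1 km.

1615.6 km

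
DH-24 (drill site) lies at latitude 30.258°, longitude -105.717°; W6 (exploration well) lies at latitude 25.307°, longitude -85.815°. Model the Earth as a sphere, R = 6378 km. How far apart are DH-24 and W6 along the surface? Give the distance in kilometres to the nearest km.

2033 km

Δφ = -4.9510°,  Δλ = 19.9020°
a = sin²(Δφ/2) + cos φ₁ cos φ₂ sin²(Δλ/2) = 0.025184
c = 2·arcsin(√a) = 0.318736 rad = 18.2622°
d = R·c = 6378 × 0.318736 = 2032.9 km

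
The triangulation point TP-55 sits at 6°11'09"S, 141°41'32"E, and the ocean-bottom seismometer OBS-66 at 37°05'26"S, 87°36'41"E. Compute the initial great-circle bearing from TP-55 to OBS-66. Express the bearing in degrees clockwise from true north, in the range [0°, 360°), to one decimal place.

229.6°

TP-55: φ = -6.18583°, λ = +141.69222°
OBS-66: φ = -37.09056°, λ = +87.61139°
Δλ = -54.0808°
y = sin Δλ · cos φ₂ = -0.646000
x = cos φ₁ sin φ₂ − sin φ₁ cos φ₂ cos Δλ = -0.549141
θ = atan2(y, x) = -130.3667° → 229.6333° (mod 360°)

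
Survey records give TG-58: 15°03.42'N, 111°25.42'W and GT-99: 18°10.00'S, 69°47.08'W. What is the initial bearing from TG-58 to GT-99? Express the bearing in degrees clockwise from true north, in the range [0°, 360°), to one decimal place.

127.6°

TG-58: φ = +15.05700°, λ = -111.42367°
GT-99: φ = -18.16667°, λ = -69.78467°
Δλ = 41.6390°
y = sin Δλ · cos φ₂ = 0.631315
x = cos φ₁ sin φ₂ − sin φ₁ cos φ₂ cos Δλ = -0.485546
θ = atan2(y, x) = 127.5640° → 127.5640° (mod 360°)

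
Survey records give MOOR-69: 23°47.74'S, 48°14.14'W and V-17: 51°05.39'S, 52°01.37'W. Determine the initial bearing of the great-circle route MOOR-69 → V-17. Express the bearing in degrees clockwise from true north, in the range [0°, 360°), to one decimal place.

185.2°

MOOR-69: φ = -23.79567°, λ = -48.23567°
V-17: φ = -51.08983°, λ = -52.02283°
Δλ = -3.7872°
y = sin Δλ · cos φ₂ = -0.041486
x = cos φ₁ sin φ₂ − sin φ₁ cos φ₂ cos Δλ = -0.459112
θ = atan2(y, x) = -174.8367° → 185.1633° (mod 360°)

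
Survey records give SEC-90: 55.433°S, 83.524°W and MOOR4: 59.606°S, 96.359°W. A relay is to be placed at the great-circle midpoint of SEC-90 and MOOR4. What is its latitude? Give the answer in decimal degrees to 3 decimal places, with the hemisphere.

57.682°S

Bx = cos φ₂ cos Δλ = 0.493302,  By = cos φ₂ sin Δλ = -0.112392
φₘ = atan2(sin φ₁ + sin φ₂, √((cos φ₁ + Bx)² + By²)) = -57.68190°
λₘ = λ₁ + atan2(By, cos φ₁ + Bx) = -89.57269°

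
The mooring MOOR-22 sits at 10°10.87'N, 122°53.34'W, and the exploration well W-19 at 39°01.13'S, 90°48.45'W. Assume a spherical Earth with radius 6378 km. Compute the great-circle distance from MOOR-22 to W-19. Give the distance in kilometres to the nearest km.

MOOR-22: φ = +10.18117°, λ = -122.88900°
W-19: φ = -39.01883°, λ = -90.80750°
Δφ = -49.2000°,  Δλ = 32.0815°
a = sin²(Δφ/2) + cos φ₁ cos φ₂ sin²(Δλ/2) = 0.231677
c = 2·arcsin(√a) = 1.004340 rad = 57.5445°
d = R·c = 6378 × 1.004340 = 6405.7 km

6406 km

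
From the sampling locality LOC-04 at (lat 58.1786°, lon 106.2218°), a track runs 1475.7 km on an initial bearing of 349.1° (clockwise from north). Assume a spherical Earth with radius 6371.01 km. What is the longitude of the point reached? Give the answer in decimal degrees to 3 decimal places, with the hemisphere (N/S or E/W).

δ = d/R = 1475.7/6371.01 = 0.231627 rad
φ₂ = arcsin(sin φ₁ cos δ + cos φ₁ sin δ cos θ)
   = arcsin(0.84970·0.97329 + 0.52727·0.22956·0.98196) = 71.06052°
λ₂ = λ₁ + atan2(sin θ sin δ cos φ₁, cos δ − sin φ₁ sin φ₂) = 98.53583°

98.536°E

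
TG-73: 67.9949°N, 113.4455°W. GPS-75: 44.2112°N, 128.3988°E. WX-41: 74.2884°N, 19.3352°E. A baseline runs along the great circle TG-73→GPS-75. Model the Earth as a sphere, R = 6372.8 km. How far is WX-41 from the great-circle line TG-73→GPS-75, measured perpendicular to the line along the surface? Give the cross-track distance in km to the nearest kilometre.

δ₁₃ = central angle TG-73→WX-41 = 0.603075 rad  (haversine)
θ₁₃ = bearing TG-73→WX-41 = 20.513°,  θ₁₂ = bearing TG-73→GPS-75 = 312.291°
dₓₜ = R·arcsin(sin δ₁₃ · sin(θ₁₃ − θ₁₂)) = 6372.8·arcsin(0.56718·sin(-291.778°)) = 3535.063 km
|dₓₜ| = 3535.063 km

3535 km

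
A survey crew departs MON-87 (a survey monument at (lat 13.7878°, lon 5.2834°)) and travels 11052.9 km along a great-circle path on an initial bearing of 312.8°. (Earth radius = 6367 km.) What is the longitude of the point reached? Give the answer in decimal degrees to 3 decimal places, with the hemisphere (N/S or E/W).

108.530°W

δ = d/R = 11052.9/6367 = 1.735967 rad
φ₂ = arcsin(sin φ₁ cos δ + cos φ₁ sin δ cos θ)
   = arcsin(0.23833·-0.16442 + 0.97119·0.98639·0.67944) = 37.71231°
λ₂ = λ₁ + atan2(sin θ sin δ cos φ₁, cos δ − sin φ₁ sin φ₂) = -108.52976°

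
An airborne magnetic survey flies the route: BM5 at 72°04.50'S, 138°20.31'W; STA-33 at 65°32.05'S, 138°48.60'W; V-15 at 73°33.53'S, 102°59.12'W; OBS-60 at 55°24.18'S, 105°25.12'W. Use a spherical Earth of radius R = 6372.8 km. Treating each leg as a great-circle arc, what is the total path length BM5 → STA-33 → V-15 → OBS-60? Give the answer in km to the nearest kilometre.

BM5: φ = -72.07500°, λ = -138.33850°
STA-33: φ = -65.53417°, λ = -138.81000°
V-15: φ = -73.55883°, λ = -102.98533°
OBS-60: φ = -55.40300°, λ = -105.41867°
BM5→STA-33: c = 0.114197 rad, d = 727.75 km
STA-33→V-15: c = 0.253534 rad, d = 1615.72 km
V-15→OBS-60: c = 0.317344 rad, d = 2022.37 km
Total = 727.75 + 1615.72 + 2022.37 = 4365.85 km

4366 km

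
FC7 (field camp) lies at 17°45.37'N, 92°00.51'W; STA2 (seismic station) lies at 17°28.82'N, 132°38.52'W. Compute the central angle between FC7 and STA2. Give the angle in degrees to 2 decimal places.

FC7: φ = +17.75617°, λ = -92.00850°
STA2: φ = +17.48033°, λ = -132.64200°
Δφ = -0.2758°,  Δλ = -40.6335°
a = sin²(Δφ/2) + cos φ₁ cos φ₂ sin²(Δλ/2) = 0.109516
c = 2·arcsin(√a) = 0.674581 rad = 38.6506°

38.65°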